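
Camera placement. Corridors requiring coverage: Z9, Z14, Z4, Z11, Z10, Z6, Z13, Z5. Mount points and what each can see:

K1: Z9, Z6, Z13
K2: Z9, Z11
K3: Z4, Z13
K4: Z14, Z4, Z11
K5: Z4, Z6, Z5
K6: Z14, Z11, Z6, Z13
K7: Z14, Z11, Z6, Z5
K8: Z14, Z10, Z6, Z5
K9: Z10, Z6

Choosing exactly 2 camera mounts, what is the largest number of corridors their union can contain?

6

Choosing K1, K4 covers {Z9, Z14, Z4, Z11, Z6, Z13} — 6 corridors.
No choice of 2 camera mounts does better; here Z10, Z5 are left uncovered.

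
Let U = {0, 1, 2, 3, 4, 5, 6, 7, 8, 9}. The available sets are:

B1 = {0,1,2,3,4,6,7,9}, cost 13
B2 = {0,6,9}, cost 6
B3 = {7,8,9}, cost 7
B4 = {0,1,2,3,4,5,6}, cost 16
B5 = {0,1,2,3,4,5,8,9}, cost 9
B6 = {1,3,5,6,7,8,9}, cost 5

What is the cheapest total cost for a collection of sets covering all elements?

14

B5, B6 cover every element at cost 9 + 5 = 14.
Any cover uses at least 2 sets; among all covering selections none totals below 14.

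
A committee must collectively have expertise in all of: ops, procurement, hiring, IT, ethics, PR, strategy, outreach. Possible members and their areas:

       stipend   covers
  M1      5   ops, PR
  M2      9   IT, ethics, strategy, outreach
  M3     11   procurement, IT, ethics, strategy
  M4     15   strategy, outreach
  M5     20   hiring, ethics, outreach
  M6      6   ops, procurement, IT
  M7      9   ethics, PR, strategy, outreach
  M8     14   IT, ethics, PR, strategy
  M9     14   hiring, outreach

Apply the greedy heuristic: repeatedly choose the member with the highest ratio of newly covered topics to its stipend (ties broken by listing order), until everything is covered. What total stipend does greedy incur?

29

Pick 1: M6 adds 3 new (ops, procurement, IT) at stipend 6 (ratio 3/6).
Pick 2: M7 adds 4 new (ethics, PR, strategy, outreach) at stipend 9 (ratio 4/9).
Pick 3: M9 adds 1 new (hiring) at stipend 14 (ratio 1/14).
Greedy total stipend: 6 + 9 + 14 = 29.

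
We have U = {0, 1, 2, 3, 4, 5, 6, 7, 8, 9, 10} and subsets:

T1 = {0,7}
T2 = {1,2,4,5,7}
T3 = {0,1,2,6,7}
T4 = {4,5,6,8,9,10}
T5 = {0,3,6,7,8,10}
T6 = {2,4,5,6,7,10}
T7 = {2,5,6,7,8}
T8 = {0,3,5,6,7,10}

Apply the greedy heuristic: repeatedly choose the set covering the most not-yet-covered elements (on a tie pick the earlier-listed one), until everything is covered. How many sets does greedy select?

3

Pick 1: T4 covers 6 new elements (4, 5, 6, 8, 9, 10).
Pick 2: T3 covers 4 new elements (0, 1, 2, 7).
Pick 3: T5 covers 1 new elements (3).
Greedy uses 3 sets.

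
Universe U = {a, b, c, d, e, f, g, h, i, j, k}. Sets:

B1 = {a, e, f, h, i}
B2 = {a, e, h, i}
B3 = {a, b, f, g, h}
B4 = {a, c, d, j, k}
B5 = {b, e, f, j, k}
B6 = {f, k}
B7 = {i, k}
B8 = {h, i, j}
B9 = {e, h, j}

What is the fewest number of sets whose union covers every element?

B1, B3, B4 together cover {a, b, c, d, e, f, g, h, i, j, k} — every element.
No 2 of the 9 sets cover everything (all 36 pairs fall short), so 3 is minimum.

3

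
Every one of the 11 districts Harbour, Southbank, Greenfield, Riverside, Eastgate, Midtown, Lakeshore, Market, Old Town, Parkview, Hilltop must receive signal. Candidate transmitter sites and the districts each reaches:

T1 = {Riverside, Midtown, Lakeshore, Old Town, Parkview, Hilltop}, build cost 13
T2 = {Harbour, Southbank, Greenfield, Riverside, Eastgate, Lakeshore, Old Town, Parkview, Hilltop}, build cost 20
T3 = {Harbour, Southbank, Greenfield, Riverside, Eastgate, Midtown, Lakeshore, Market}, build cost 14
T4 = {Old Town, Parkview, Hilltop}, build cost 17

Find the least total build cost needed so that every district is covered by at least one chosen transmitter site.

27

T1, T3 cover every district at build cost 13 + 14 = 27.
Any cover uses at least 2 transmitter sites; among all covering selections none totals below 27.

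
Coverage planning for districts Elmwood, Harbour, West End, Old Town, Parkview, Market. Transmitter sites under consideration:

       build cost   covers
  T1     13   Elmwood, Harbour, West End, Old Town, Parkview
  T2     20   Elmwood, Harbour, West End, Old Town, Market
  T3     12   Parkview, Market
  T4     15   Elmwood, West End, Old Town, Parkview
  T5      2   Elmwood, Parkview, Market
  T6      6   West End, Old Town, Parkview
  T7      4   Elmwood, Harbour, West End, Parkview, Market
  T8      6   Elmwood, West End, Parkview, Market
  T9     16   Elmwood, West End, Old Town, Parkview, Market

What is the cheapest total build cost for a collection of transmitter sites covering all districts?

T6, T7 cover every district at build cost 6 + 4 = 10.
Any cover uses at least 2 transmitter sites; among all covering selections none totals below 10.
Greedy by coverage-per-build cost would pick T5, T7, T6 for 12 — worse than the optimum 10.

10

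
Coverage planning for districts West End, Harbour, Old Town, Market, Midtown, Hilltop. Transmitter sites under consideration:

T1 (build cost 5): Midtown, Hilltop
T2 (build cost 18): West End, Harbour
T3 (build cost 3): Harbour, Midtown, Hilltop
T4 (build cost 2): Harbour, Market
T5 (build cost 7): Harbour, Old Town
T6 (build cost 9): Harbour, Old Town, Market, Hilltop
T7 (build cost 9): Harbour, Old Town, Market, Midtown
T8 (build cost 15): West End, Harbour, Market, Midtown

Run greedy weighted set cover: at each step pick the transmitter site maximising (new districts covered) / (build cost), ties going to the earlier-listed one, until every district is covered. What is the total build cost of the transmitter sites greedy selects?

27

Pick 1: T3 adds 3 new (Harbour, Midtown, Hilltop) at build cost 3 (ratio 3/3).
Pick 2: T4 adds 1 new (Market) at build cost 2 (ratio 1/2).
Pick 3: T5 adds 1 new (Old Town) at build cost 7 (ratio 1/7).
Pick 4: T8 adds 1 new (West End) at build cost 15 (ratio 1/15).
Greedy total build cost: 3 + 2 + 7 + 15 = 27. (The true optimum is 24, so greedy overshoots here.)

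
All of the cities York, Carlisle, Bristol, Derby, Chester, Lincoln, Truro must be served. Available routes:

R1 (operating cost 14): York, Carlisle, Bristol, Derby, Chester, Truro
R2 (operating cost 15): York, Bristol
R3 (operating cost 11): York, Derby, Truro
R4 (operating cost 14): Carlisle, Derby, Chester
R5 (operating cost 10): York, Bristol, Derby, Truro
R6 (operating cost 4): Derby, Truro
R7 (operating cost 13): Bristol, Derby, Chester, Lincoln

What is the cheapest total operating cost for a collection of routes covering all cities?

R1, R7 cover every city at operating cost 14 + 13 = 27.
Any cover uses at least 2 routes; among all covering selections none totals below 27.
Greedy by coverage-per-operating cost would pick R6, R1, R7 for 31 — worse than the optimum 27.

27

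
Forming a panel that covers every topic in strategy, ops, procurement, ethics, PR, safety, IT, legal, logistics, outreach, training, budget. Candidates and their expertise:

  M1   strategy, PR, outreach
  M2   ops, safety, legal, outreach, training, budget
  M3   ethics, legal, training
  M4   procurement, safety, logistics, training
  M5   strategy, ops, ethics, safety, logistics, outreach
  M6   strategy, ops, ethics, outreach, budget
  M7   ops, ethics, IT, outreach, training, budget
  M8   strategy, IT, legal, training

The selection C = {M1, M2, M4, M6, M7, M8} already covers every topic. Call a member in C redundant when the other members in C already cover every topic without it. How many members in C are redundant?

4

Drop M1: PR uncovered — not redundant.
Drop M2: the rest still cover every topic — redundant.
Drop M4: procurement, logistics uncovered — not redundant.
Drop M6: the rest still cover every topic — redundant.
Drop M7: the rest still cover every topic — redundant.
Drop M8: the rest still cover every topic — redundant.
4 redundant: M2, M6, M7, M8.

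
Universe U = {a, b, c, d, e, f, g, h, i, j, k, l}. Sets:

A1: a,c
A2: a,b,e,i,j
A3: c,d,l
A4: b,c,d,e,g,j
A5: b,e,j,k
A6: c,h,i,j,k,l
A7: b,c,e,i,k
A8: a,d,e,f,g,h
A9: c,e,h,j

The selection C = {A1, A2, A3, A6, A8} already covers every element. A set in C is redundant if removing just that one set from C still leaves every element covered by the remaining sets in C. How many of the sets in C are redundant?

2

Drop A1: the rest still cover every element — redundant.
Drop A2: b uncovered — not redundant.
Drop A3: the rest still cover every element — redundant.
Drop A6: k uncovered — not redundant.
Drop A8: f, g uncovered — not redundant.
2 redundant: A1, A3.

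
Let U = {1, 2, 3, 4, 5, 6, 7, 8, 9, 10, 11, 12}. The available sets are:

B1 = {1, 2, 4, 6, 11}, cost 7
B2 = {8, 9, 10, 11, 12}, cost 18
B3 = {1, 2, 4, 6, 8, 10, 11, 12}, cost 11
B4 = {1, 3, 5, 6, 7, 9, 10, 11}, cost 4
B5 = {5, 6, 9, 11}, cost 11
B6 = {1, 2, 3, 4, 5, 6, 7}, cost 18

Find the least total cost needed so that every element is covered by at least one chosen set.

B3, B4 cover every element at cost 11 + 4 = 15.
Any cover uses at least 2 sets; among all covering selections none totals below 15.

15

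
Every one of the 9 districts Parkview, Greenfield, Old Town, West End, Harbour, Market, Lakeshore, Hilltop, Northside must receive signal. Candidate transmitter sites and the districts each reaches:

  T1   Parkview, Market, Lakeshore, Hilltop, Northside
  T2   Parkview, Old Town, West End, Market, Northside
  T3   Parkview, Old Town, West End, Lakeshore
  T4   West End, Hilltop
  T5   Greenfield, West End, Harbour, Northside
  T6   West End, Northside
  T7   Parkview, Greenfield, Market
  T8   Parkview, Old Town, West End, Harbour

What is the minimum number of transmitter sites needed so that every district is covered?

T1, T2, T5 together cover {Parkview, Greenfield, Old Town, West End, Harbour, Market, Lakeshore, Hilltop, Northside} — every district.
No 2 of the 8 transmitter sites cover everything (all 28 pairs fall short), so 3 is minimum.

3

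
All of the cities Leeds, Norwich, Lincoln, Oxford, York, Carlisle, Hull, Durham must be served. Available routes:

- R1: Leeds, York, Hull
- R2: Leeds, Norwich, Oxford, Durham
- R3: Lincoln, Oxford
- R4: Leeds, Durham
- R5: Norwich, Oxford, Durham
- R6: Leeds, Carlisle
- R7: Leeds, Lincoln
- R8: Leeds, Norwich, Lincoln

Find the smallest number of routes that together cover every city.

4

R1, R2, R3, R6 together cover {Leeds, Norwich, Lincoln, Oxford, York, Carlisle, Hull, Durham} — every city.
No 3 of the 8 routes cover everything (all 56 triples fall short), so 4 is minimum.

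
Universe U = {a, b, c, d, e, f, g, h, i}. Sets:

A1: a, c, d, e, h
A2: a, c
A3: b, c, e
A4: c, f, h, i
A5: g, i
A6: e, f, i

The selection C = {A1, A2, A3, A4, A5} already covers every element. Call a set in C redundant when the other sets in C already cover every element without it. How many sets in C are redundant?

1

Drop A1: d uncovered — not redundant.
Drop A2: the rest still cover every element — redundant.
Drop A3: b uncovered — not redundant.
Drop A4: f uncovered — not redundant.
Drop A5: g uncovered — not redundant.
1 redundant: A2.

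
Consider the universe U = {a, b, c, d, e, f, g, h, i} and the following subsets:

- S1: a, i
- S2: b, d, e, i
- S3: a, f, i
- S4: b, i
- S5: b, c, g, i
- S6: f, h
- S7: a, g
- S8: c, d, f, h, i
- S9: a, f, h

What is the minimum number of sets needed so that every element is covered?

S2, S5, S9 together cover {a, b, c, d, e, f, g, h, i} — every element.
No 2 of the 9 sets cover everything (all 36 pairs fall short), so 3 is minimum.

3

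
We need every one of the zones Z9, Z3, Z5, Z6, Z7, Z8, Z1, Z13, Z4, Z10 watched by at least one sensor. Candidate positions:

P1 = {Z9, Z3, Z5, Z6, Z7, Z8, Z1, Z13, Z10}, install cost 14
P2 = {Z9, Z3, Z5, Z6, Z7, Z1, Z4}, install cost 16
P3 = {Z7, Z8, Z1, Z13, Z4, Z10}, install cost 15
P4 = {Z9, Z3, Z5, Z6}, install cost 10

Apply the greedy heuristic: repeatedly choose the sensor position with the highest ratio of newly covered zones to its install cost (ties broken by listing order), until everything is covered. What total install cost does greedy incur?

29

Pick 1: P1 adds 9 new (Z9, Z3, Z5, Z6, Z7, Z8, Z1, Z13, Z10) at install cost 14 (ratio 9/14).
Pick 2: P3 adds 1 new (Z4) at install cost 15 (ratio 1/15).
Greedy total install cost: 14 + 15 = 29. (The true optimum is 25, so greedy overshoots here.)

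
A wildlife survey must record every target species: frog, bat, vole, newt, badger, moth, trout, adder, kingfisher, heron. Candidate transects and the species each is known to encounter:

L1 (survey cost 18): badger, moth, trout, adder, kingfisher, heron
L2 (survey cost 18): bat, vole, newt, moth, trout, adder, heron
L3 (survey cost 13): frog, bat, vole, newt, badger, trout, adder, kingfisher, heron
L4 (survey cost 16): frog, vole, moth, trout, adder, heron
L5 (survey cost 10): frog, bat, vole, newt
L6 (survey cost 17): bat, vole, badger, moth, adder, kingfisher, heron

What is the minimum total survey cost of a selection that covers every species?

L1, L5 cover every species at survey cost 18 + 10 = 28.
Any cover uses at least 2 transects; among all covering selections none totals below 28.
Greedy by coverage-per-survey cost would pick L3, L4 for 29 — worse than the optimum 28.

28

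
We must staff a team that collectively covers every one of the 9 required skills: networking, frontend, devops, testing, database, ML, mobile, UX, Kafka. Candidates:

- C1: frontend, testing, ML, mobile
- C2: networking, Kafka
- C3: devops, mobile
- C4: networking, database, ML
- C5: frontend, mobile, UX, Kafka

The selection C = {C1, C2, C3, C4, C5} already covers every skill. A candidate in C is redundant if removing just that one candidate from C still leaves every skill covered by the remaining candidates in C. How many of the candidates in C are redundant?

1

Drop C1: testing uncovered — not redundant.
Drop C2: the rest still cover every skill — redundant.
Drop C3: devops uncovered — not redundant.
Drop C4: database uncovered — not redundant.
Drop C5: UX uncovered — not redundant.
1 redundant: C2.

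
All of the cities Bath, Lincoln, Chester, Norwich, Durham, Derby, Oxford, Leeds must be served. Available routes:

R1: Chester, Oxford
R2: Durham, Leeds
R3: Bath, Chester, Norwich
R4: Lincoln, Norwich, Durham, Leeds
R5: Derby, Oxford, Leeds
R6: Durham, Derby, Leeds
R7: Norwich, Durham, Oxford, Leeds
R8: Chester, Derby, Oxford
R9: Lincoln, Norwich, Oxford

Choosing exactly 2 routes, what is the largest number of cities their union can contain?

7

Choosing R4, R8 covers {Lincoln, Chester, Norwich, Durham, Derby, Oxford, Leeds} — 7 cities.
No choice of 2 routes does better; here Bath is left uncovered.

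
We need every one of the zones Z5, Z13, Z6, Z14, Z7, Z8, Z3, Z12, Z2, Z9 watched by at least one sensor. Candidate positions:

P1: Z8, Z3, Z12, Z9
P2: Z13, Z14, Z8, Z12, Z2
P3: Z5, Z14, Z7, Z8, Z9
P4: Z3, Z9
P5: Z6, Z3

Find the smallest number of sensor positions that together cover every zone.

3

P2, P3, P5 together cover {Z5, Z13, Z6, Z14, Z7, Z8, Z3, Z12, Z2, Z9} — every zone.
No 2 of the 5 sensor positions cover everything (all 10 pairs fall short), so 3 is minimum.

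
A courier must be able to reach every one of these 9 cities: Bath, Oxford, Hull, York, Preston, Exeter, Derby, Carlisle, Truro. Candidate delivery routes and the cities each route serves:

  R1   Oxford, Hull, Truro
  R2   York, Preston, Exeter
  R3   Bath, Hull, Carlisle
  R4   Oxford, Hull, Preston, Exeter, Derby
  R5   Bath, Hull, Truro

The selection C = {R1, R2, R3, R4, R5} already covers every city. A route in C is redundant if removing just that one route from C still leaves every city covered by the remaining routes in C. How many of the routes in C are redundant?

Drop R1: the rest still cover every city — redundant.
Drop R2: York uncovered — not redundant.
Drop R3: Carlisle uncovered — not redundant.
Drop R4: Derby uncovered — not redundant.
Drop R5: the rest still cover every city — redundant.
2 redundant: R1, R5.

2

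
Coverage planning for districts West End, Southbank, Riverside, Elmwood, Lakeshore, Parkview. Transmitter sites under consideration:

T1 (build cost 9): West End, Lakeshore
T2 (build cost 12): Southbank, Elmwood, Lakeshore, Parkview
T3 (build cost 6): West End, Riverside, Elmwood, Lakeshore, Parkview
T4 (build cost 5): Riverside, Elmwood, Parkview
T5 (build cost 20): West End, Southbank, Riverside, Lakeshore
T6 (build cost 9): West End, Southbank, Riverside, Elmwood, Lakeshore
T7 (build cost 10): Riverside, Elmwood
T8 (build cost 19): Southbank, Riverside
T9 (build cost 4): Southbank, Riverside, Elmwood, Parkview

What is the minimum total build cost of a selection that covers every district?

T3, T9 cover every district at build cost 6 + 4 = 10.
Any cover uses at least 2 transmitter sites; among all covering selections none totals below 10.

10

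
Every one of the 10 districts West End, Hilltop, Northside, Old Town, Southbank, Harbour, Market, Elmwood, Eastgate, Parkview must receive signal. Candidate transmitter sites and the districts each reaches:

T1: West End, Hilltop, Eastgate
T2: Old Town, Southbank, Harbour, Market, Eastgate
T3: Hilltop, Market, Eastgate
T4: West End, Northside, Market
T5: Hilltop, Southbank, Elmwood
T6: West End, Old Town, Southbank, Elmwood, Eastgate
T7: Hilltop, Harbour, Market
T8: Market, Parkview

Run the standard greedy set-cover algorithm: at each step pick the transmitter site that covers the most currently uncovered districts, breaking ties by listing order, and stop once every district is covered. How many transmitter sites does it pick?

Pick 1: T2 covers 5 new districts (Old Town, Southbank, Harbour, Market, Eastgate).
Pick 2: T1 covers 2 new districts (West End, Hilltop).
Pick 3: T4 covers 1 new districts (Northside).
Pick 4: T5 covers 1 new districts (Elmwood).
Pick 5: T8 covers 1 new districts (Parkview).
Greedy uses 5 transmitter sites. (The true minimum is 4.)

5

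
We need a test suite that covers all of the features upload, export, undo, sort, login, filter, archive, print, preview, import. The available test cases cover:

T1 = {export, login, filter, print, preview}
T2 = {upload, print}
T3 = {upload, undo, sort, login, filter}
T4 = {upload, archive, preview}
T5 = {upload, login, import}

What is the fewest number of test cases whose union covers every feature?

4

T1, T3, T4, T5 together cover {upload, export, undo, sort, login, filter, archive, print, preview, import} — every feature.
No 3 of the 5 test cases cover everything (all 10 triples fall short), so 4 is minimum.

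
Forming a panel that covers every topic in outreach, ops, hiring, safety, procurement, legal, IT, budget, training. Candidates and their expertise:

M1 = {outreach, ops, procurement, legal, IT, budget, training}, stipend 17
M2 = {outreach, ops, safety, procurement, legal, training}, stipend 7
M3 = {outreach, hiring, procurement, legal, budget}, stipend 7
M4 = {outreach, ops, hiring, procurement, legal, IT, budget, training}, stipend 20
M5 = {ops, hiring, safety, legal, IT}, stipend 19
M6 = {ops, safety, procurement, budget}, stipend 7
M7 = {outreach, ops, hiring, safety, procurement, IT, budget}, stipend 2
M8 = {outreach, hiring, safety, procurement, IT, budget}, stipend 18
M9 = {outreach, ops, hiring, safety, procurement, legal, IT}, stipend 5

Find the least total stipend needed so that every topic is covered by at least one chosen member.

M2, M7 cover every topic at stipend 7 + 2 = 9.
Any cover uses at least 2 members; among all covering selections none totals below 9.

9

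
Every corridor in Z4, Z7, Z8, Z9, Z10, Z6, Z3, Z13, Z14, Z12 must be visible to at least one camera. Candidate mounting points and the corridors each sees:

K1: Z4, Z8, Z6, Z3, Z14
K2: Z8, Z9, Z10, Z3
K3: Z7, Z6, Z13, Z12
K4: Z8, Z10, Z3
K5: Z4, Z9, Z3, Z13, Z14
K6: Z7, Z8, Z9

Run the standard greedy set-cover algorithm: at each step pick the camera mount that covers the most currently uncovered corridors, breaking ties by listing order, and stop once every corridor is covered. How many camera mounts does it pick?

3

Pick 1: K1 covers 5 new corridors (Z4, Z8, Z6, Z3, Z14).
Pick 2: K3 covers 3 new corridors (Z7, Z13, Z12).
Pick 3: K2 covers 2 new corridors (Z9, Z10).
Greedy uses 3 camera mounts.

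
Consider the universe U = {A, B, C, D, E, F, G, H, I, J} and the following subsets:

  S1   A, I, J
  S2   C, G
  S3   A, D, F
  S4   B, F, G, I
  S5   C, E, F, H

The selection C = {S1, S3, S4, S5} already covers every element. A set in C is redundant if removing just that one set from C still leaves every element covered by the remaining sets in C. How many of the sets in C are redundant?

Drop S1: J uncovered — not redundant.
Drop S3: D uncovered — not redundant.
Drop S4: B, G uncovered — not redundant.
Drop S5: C, E, H uncovered — not redundant.
None of the sets in C is redundant.

0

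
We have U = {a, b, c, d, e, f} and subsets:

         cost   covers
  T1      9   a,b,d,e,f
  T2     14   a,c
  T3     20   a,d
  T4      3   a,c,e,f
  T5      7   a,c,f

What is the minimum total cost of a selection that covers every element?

T1, T4 cover every element at cost 9 + 3 = 12.
Any cover uses at least 2 sets; among all covering selections none totals below 12.

12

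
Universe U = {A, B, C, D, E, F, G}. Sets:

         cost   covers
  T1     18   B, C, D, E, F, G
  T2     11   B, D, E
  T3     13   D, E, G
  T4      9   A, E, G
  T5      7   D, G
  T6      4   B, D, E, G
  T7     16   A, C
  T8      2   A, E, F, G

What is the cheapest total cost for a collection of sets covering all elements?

20

T1, T8 cover every element at cost 18 + 2 = 20.
Any cover uses at least 2 sets; among all covering selections none totals below 20.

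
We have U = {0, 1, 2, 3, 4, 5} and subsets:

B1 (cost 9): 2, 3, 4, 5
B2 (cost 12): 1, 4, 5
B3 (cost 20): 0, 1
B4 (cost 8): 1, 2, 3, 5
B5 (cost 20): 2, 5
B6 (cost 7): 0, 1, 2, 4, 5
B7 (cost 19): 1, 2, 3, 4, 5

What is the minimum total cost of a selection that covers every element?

15

B4, B6 cover every element at cost 8 + 7 = 15.
Any cover uses at least 2 sets; among all covering selections none totals below 15.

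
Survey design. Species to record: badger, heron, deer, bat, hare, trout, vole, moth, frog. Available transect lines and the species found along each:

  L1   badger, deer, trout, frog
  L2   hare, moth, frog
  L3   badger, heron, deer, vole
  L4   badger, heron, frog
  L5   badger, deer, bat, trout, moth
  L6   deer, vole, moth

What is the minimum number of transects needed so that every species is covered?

3

L2, L3, L5 together cover {badger, heron, deer, bat, hare, trout, vole, moth, frog} — every species.
No 2 of the 6 transects cover everything (all 15 pairs fall short), so 3 is minimum.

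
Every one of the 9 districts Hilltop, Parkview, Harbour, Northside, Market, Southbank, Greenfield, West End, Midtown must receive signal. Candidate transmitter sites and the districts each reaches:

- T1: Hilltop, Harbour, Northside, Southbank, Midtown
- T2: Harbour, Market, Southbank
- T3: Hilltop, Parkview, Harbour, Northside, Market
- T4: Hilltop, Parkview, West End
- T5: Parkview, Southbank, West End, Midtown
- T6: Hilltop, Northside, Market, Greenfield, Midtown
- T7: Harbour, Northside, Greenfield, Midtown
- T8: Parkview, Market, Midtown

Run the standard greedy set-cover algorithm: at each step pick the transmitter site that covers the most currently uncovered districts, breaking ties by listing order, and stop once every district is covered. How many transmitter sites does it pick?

4

Pick 1: T1 covers 5 new districts (Hilltop, Harbour, Northside, Southbank, Midtown).
Pick 2: T3 covers 2 new districts (Parkview, Market).
Pick 3: T4 covers 1 new districts (West End).
Pick 4: T6 covers 1 new districts (Greenfield).
Greedy uses 4 transmitter sites. (The true minimum is 3.)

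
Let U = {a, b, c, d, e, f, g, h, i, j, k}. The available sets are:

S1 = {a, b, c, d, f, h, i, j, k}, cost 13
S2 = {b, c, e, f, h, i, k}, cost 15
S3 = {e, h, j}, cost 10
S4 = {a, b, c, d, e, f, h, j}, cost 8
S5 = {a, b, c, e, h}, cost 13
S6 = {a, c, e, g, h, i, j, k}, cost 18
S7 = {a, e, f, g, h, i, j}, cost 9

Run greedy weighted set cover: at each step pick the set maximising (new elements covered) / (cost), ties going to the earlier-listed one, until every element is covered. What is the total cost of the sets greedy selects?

30

Pick 1: S4 adds 8 new (a, b, c, d, e, f, h, j) at cost 8 (ratio 8/8).
Pick 2: S7 adds 2 new (g, i) at cost 9 (ratio 2/9).
Pick 3: S1 adds 1 new (k) at cost 13 (ratio 1/13).
Greedy total cost: 8 + 9 + 13 = 30. (The true optimum is 22, so greedy overshoots here.)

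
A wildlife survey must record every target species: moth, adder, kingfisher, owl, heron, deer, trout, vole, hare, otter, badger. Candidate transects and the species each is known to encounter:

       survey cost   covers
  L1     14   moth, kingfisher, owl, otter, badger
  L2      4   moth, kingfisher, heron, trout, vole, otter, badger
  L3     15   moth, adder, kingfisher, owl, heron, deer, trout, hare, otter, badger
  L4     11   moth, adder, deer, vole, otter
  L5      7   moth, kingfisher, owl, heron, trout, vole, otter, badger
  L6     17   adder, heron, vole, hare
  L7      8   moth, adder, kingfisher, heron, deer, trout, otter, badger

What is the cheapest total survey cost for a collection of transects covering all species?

19

L2, L3 cover every species at survey cost 4 + 15 = 19.
Any cover uses at least 2 transects; among all covering selections none totals below 19.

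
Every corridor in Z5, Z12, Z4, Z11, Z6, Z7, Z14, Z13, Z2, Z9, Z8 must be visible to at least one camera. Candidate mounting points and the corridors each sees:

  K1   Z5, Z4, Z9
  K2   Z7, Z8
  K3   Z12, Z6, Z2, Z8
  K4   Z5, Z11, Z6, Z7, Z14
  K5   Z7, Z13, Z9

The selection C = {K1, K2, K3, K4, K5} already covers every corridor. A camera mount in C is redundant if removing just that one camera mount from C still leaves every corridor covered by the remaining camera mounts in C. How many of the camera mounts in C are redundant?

1

Drop K1: Z4 uncovered — not redundant.
Drop K2: the rest still cover every corridor — redundant.
Drop K3: Z12, Z2 uncovered — not redundant.
Drop K4: Z11, Z14 uncovered — not redundant.
Drop K5: Z13 uncovered — not redundant.
1 redundant: K2.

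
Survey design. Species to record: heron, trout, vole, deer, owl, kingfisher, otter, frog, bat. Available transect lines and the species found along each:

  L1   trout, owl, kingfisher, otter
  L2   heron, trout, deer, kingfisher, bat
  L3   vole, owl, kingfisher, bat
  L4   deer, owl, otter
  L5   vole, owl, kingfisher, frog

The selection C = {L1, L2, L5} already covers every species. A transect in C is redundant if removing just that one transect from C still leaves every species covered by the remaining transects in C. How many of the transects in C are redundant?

0

Drop L1: otter uncovered — not redundant.
Drop L2: heron, deer, bat uncovered — not redundant.
Drop L5: vole, frog uncovered — not redundant.
None of the transects in C is redundant.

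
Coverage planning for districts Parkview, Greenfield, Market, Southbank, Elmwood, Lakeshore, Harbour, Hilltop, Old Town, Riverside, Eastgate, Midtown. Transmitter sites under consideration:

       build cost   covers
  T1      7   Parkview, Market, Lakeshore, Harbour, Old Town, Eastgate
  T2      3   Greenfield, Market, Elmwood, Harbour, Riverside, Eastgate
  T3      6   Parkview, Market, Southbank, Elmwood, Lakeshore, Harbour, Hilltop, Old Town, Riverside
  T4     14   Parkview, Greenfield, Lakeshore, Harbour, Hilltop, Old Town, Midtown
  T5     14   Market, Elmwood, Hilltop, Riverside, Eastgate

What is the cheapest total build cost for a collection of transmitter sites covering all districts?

23

T2, T3, T4 cover every district at build cost 3 + 6 + 14 = 23.
Any cover uses at least 3 transmitter sites; among all covering selections none totals below 23.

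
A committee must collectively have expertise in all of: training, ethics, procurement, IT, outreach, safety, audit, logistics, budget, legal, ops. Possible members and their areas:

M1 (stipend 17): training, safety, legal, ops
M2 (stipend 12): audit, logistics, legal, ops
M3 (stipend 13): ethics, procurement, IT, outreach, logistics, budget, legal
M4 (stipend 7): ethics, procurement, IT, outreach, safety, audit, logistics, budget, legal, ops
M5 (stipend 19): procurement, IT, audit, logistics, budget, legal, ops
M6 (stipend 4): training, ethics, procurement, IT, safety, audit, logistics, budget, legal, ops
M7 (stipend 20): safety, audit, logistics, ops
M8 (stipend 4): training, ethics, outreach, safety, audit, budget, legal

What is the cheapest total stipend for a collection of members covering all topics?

M6, M8 cover every topic at stipend 4 + 4 = 8.
Any cover uses at least 2 members; among all covering selections none totals below 8.

8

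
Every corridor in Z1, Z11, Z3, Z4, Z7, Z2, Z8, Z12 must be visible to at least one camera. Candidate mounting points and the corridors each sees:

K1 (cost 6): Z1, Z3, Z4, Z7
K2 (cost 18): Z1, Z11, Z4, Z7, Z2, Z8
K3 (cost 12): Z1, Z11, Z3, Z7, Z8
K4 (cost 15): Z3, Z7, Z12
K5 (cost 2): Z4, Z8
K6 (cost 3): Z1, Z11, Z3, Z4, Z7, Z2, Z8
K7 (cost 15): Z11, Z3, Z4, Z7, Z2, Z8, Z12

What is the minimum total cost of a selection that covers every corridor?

K4, K6 cover every corridor at cost 15 + 3 = 18.
Any cover uses at least 2 camera mounts; among all covering selections none totals below 18.

18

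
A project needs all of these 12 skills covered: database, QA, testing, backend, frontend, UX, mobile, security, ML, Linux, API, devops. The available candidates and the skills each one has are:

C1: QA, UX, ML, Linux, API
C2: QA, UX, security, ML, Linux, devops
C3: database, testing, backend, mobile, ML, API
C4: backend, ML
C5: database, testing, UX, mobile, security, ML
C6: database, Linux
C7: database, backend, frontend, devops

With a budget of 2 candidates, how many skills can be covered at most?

Choosing C2, C3 covers {database, QA, testing, backend, UX, mobile, security, ML, Linux, API, devops} — 11 skills.
No choice of 2 candidates does better; here frontend is left uncovered.

11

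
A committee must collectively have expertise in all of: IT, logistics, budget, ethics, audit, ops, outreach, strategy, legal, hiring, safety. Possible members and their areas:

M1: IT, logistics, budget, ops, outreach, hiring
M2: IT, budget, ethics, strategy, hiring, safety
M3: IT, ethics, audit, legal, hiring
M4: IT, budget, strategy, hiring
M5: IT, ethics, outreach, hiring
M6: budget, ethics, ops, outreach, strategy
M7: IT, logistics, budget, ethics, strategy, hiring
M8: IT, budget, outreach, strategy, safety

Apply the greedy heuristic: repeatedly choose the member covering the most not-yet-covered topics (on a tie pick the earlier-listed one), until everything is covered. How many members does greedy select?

3

Pick 1: M1 covers 6 new topics (IT, logistics, budget, ops, outreach, hiring).
Pick 2: M2 covers 3 new topics (ethics, strategy, safety).
Pick 3: M3 covers 2 new topics (audit, legal).
Greedy uses 3 members.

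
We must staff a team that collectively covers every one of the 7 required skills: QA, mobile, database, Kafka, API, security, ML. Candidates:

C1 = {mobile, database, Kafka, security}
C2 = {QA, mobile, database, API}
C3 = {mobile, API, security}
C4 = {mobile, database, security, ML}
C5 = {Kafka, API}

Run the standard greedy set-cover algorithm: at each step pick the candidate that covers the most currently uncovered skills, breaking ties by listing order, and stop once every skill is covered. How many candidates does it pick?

3

Pick 1: C1 covers 4 new skills (mobile, database, Kafka, security).
Pick 2: C2 covers 2 new skills (QA, API).
Pick 3: C4 covers 1 new skills (ML).
Greedy uses 3 candidates.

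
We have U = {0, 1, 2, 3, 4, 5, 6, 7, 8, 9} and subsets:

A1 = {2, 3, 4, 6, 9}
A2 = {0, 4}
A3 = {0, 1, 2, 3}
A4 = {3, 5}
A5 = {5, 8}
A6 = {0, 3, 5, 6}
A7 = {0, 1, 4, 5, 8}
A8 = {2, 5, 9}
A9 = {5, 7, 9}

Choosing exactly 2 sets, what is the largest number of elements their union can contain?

Choosing A1, A7 covers {0, 1, 2, 3, 4, 5, 6, 8, 9} — 9 elements.
No choice of 2 sets does better; here 7 is left uncovered.

9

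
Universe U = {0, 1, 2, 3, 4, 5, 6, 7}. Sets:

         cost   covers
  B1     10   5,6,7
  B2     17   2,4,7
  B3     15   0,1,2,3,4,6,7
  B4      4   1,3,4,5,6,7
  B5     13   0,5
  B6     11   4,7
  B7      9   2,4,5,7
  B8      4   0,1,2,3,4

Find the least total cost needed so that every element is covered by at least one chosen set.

B4, B8 cover every element at cost 4 + 4 = 8.
Any cover uses at least 2 sets; among all covering selections none totals below 8.

8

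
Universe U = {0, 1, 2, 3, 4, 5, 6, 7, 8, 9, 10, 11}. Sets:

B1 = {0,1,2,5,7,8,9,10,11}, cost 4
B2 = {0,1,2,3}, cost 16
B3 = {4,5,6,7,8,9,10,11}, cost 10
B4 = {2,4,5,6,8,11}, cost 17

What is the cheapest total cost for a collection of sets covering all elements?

B2, B3 cover every element at cost 16 + 10 = 26.
Any cover uses at least 2 sets; among all covering selections none totals below 26.
Greedy by coverage-per-cost would pick B1, B3, B2 for 30 — worse than the optimum 26.

26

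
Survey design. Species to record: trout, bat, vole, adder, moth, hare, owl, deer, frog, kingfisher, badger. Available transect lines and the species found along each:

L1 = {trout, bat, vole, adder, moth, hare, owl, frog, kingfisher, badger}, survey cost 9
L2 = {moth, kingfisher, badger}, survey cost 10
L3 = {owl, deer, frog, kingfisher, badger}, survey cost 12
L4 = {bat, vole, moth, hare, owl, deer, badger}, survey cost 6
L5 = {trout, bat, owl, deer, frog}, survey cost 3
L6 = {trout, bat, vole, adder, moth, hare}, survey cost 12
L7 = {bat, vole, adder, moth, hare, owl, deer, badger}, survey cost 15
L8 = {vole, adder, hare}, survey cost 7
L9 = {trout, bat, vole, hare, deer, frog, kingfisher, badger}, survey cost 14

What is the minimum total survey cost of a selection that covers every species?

L1, L5 cover every species at survey cost 9 + 3 = 12.
Any cover uses at least 2 transects; among all covering selections none totals below 12.

12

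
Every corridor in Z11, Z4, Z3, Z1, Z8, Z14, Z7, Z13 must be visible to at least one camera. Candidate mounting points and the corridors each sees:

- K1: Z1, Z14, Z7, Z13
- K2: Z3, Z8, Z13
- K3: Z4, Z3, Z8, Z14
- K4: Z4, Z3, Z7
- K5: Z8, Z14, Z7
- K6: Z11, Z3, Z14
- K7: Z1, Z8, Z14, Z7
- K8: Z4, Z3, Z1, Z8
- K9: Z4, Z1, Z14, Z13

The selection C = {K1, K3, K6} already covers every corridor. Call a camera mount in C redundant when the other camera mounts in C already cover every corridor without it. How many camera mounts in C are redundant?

0

Drop K1: Z1, Z7, Z13 uncovered — not redundant.
Drop K3: Z4, Z8 uncovered — not redundant.
Drop K6: Z11 uncovered — not redundant.
None of the camera mounts in C is redundant.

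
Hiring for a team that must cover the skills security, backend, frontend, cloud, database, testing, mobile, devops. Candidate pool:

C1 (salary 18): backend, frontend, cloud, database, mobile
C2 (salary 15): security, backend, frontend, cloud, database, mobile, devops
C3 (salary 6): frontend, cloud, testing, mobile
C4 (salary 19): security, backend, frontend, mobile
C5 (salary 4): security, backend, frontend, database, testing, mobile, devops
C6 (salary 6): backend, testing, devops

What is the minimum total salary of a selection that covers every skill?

10

C3, C5 cover every skill at salary 6 + 4 = 10.
Any cover uses at least 2 candidates; among all covering selections none totals below 10.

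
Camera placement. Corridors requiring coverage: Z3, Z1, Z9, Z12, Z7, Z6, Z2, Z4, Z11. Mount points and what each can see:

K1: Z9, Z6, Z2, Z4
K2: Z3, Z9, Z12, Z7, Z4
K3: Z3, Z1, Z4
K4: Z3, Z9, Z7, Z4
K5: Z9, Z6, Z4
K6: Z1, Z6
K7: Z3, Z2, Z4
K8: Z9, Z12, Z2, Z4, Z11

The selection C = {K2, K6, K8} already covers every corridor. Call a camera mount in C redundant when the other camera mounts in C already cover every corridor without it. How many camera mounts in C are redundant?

Drop K2: Z3, Z7 uncovered — not redundant.
Drop K6: Z1, Z6 uncovered — not redundant.
Drop K8: Z2, Z11 uncovered — not redundant.
None of the camera mounts in C is redundant.

0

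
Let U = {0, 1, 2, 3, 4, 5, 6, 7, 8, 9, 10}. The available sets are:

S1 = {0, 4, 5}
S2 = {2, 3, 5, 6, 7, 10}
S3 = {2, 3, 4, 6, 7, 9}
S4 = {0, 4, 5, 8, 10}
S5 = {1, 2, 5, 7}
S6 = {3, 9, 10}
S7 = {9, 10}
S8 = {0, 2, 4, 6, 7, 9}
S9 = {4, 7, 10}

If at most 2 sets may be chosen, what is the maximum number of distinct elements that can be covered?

10

Choosing S3, S4 covers {0, 2, 3, 4, 5, 6, 7, 8, 9, 10} — 10 elements.
No choice of 2 sets does better; here 1 is left uncovered.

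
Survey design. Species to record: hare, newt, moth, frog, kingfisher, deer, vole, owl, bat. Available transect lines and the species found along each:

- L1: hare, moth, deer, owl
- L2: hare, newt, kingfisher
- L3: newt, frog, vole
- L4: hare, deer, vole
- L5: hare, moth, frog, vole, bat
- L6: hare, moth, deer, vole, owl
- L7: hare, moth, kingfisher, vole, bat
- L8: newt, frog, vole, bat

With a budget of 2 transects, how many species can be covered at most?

8

Choosing L1, L8 covers {hare, newt, moth, frog, deer, vole, owl, bat} — 8 species.
No choice of 2 transects does better; here kingfisher is left uncovered.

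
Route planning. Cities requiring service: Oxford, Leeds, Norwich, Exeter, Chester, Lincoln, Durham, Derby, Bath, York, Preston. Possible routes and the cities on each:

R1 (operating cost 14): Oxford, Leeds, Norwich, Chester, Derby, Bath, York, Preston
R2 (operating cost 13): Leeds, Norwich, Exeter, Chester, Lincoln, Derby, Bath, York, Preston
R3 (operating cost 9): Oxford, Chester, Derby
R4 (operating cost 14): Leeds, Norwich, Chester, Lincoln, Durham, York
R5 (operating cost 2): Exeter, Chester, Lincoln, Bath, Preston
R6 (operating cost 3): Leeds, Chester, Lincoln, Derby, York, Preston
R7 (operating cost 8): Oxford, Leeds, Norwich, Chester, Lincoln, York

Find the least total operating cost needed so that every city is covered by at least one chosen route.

25

R3, R4, R5 cover every city at operating cost 9 + 14 + 2 = 25.
Any cover uses at least 3 routes; among all covering selections none totals below 25.
Greedy by coverage-per-operating cost would pick R5, R6, R7, R4 for 27 — worse than the optimum 25.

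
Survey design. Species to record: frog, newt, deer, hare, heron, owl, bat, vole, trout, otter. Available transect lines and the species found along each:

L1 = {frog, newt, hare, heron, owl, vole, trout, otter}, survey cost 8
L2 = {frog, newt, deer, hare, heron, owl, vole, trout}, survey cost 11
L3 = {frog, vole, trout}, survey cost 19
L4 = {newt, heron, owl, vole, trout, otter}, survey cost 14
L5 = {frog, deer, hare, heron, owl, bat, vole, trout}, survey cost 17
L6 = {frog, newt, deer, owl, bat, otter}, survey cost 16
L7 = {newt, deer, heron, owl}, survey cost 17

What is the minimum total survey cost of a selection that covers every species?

L1, L6 cover every species at survey cost 8 + 16 = 24.
Any cover uses at least 2 transects; among all covering selections none totals below 24.

24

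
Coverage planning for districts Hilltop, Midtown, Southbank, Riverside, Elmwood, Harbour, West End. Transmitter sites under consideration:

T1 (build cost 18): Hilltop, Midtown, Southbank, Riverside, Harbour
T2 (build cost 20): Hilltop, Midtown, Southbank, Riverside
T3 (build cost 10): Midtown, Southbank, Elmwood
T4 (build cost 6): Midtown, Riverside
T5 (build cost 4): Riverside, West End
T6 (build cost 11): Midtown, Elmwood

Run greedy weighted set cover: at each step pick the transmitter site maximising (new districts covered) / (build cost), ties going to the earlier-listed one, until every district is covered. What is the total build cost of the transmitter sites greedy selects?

Pick 1: T5 adds 2 new (Riverside, West End) at build cost 4 (ratio 2/4).
Pick 2: T3 adds 3 new (Midtown, Southbank, Elmwood) at build cost 10 (ratio 3/10).
Pick 3: T1 adds 2 new (Hilltop, Harbour) at build cost 18 (ratio 2/18).
Greedy total build cost: 4 + 10 + 18 = 32.

32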